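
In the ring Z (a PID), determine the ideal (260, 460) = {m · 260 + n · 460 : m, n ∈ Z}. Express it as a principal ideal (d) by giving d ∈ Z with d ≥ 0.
(260, 460) = (20); d = 20

In the PID Z, (a, b) is generated by gcd(a, b). Compute gcd(460, 260) with the extended Euclidean algorithm, tracking rows (r, s, t) with s·460 + t·260 = r:
  row A: (460, 1, 0)   [1·460 + 0·260 = 460]
  row B: (260, 0, 1)   [0·460 + 1·260 = 260]
  460 = 1·260 + 200   → row C = row A − 1·row B = (200, 1, −1)   [check: 1·460 − 1·260 = 200]
  260 = 1·200 + 60   → row D = row B − 1·row C = (60, −1, 2)   [check: −1·460 + 2·260 = 60]
  200 = 3·60 + 20   → row E = row C − 3·row D = (20, 4, −7)   [check: 4·460 − 7·260 = 20]
  60 = 3·20 + 0   → remainder 0, stop. gcd = 20 (last nonzero row E).
So gcd(260, 460) = 20, with Bézout identity 4·460 − 7·260 = 20. Containment (⊇): the Bézout identity exhibits 20 as an element of (260, 460), giving (20) ⊆ (260, 460). Containment (⊆): since 20 | 260 and 20 | 460 (260 = 20·13, 460 = 20·23), every Z-linear combination of 260 and 460 is divisible by 20, so (260, 460) ⊆ (20). Therefore (260, 460) = (20), d = 20.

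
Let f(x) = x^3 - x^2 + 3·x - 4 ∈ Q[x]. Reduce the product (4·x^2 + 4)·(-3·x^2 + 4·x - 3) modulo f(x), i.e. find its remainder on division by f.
First multiply in Q[x] without reducing: a · b = -12·x^4 + 16·x^3 - 24·x^2 + 16·x - 12. Now divide by f(x) = x^3 - x^2 + 3·x - 4, eliminating the leading term at each step:
  leading term -12·x^4: subtract (-12·x)·f(x) = -12·x^4 + 12·x^3 - 36·x^2 + 48·x, leaving 4·x^3 + 12·x^2 - 32·x - 12
  leading term 4·x^3: subtract (4)·f(x) = 4·x^3 - 4·x^2 + 12·x - 16, leaving 16·x^2 - 44·x + 4
The degree is now < 3, so this is the remainder. Hence a · b ≡ 16·x^2 - 44·x + 4 in Q[x]/(f).

Final answer: a · b ≡ 16·x^2 - 44·x + 4 (mod f(x))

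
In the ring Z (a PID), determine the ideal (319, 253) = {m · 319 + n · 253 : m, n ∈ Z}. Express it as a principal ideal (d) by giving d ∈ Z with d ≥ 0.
In the PID Z, (a, b) is generated by gcd(a, b). Compute gcd(319, 253) with the extended Euclidean algorithm, tracking rows (r, s, t) with s·319 + t·253 = r:
  row A: (319, 1, 0)   [1·319 + 0·253 = 319]
  row B: (253, 0, 1)   [0·319 + 1·253 = 253]
  319 = 1·253 + 66   → row C = row A − 1·row B = (66, 1, −1)   [check: 1·319 − 1·253 = 66]
  253 = 3·66 + 55   → row D = row B − 3·row C = (55, −3, 4)   [check: −3·319 + 4·253 = 55]
  66 = 1·55 + 11   → row E = row C − 1·row D = (11, 4, −5)   [check: 4·319 − 5·253 = 11]
  55 = 5·11 + 0   → remainder 0, stop. gcd = 11 (last nonzero row E).
So gcd(319, 253) = 11, with Bézout identity 4·319 − 5·253 = 11. Containment (⊇): the Bézout identity exhibits 11 as an element of (319, 253), giving (11) ⊆ (319, 253). Containment (⊆): since 11 | 319 and 11 | 253 (319 = 11·29, 253 = 11·23), every Z-linear combination of 319 and 253 is divisible by 11, so (319, 253) ⊆ (11). Therefore (319, 253) = (11), d = 11.

Final answer: (319, 253) = (11); d = 11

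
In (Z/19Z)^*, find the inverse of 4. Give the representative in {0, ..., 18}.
4^(−1) ≡ 5 (mod 19)

Apply the extended Euclidean algorithm to (19, 4), tracking rows (r, s, t) with s·19 + t·4 = r. Each division r_prev = q·r_cur + r_new produces the new row as (previous row) − q·(current row):
  row A: (19, 1, 0)   [1·19 + 0·4 = 19]
  row B: (4, 0, 1)   [0·19 + 1·4 = 4]
  19 = 4·4 + 3   → row C = row A − 4·row B = (3, 1, −4)   [check: 1·19 − 4·4 = 3]
  4 = 1·3 + 1   → row D = row B − 1·row C = (1, −1, 5)   [check: −1·19 + 5·4 = 1]
  3 = 3·1 + 0   → remainder 0, stop. gcd = 1 (last nonzero row D).
The gcd is 1, so 4 is invertible mod 19. The last nonzero row gives −1·19 + 5·4 = 1, so t = 5. So 4^(−1) ≡ 5 (mod 19). Verify: 4 · 5 = 20 ≡ 1 (mod 19). ✓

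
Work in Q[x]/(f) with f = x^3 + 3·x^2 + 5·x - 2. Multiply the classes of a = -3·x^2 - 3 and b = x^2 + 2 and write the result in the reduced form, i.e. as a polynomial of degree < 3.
a · b ≡ -21·x^2 - 51·x + 12 (mod f(x))

First multiply in Q[x] without reducing: a · b = -3·x^4 - 9·x^2 - 6. Now divide by f(x) = x^3 + 3·x^2 + 5·x - 2, eliminating the leading term at each step:
  leading term -3·x^4: subtract (-3·x)·f(x) = -3·x^4 - 9·x^3 - 15·x^2 + 6·x, leaving 9·x^3 + 6·x^2 - 6·x - 6
  leading term 9·x^3: subtract (9)·f(x) = 9·x^3 + 27·x^2 + 45·x - 18, leaving -21·x^2 - 51·x + 12
The degree is now < 3, so this is the remainder. Hence a · b ≡ -21·x^2 - 51·x + 12 in Q[x]/(f).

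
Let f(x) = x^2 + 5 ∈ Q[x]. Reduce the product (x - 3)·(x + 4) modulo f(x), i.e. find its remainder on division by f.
First multiply in Q[x] without reducing: a · b = x^2 + x - 12. Now divide by f(x) = x^2 + 5, eliminating the leading term at each step:
  leading term x^2: subtract (1)·f(x) = x^2 + 5, leaving x - 17
The degree is now < 2, so this is the remainder. Hence a · b ≡ x - 17 in Q[x]/(f).

Final answer: a · b ≡ x - 17 (mod f(x))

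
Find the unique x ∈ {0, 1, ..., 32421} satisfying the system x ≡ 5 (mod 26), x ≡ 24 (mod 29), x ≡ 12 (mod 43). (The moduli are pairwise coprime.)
The moduli 26, 29, 43 are pairwise coprime, so by the CRT there is a unique solution mod 26·29·43 = 32422.
Solve by successive substitution. Start with x ≡ 5 (mod 26).
  Combine with x ≡ 24 (mod 29): write x = 5 + 26·t and require 5 + 26·t ≡ 24 (mod 29), i.e. 26·t ≡ 24 − 5 ≡ 19 (mod 29). Since 26^(−1) ≡ 19 (mod 29), t ≡ 19·19 ≡ 13 (mod 29). So x ≡ 5 + 26·13 = 343 (mod 754).
  Combine with x ≡ 12 (mod 43): write x = 343 + 754·t and require 343 + 754·t ≡ 12 (mod 43), i.e. 754·t ≡ 12 − 343 ≡ 13 (mod 43). Since 754^(−1) ≡ 15 (mod 43) (754 ≡ 23 (mod 43)), t ≡ 15·13 ≡ 23 (mod 43). So x ≡ 343 + 754·23 = 17685 (mod 32422).
Unique solution in [0, 32422): x = 17685.

Final answer: x ≡ 17685 (mod 32422); the representative in [0, 32422) is 17685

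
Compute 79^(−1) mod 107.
79^(−1) ≡ 42 (mod 107)

Apply the extended Euclidean algorithm to (107, 79), tracking rows (r, s, t) with s·107 + t·79 = r. Each division r_prev = q·r_cur + r_new produces the new row as (previous row) − q·(current row):
  row A: (107, 1, 0)   [1·107 + 0·79 = 107]
  row B: (79, 0, 1)   [0·107 + 1·79 = 79]
  107 = 1·79 + 28   → row C = row A − 1·row B = (28, 1, −1)   [check: 1·107 − 1·79 = 28]
  79 = 2·28 + 23   → row D = row B − 2·row C = (23, −2, 3)   [check: −2·107 + 3·79 = 23]
  28 = 1·23 + 5   → row E = row C − 1·row D = (5, 3, −4)   [check: 3·107 − 4·79 = 5]
  23 = 4·5 + 3   → row F = row D − 4·row E = (3, −14, 19)   [check: −14·107 + 19·79 = 3]
  5 = 1·3 + 2   → row G = row E − 1·row F = (2, 17, −23)   [check: 17·107 − 23·79 = 2]
  3 = 1·2 + 1   → row H = row F − 1·row G = (1, −31, 42)   [check: −31·107 + 42·79 = 1]
  2 = 2·1 + 0   → remainder 0, stop. gcd = 1 (last nonzero row H).
The gcd is 1, so 79 is invertible mod 107. The last nonzero row gives −31·107 + 42·79 = 1, so t = 42. So 79^(−1) ≡ 42 (mod 107). Verify: 79 · 42 = 3318 ≡ 1 (mod 107). ✓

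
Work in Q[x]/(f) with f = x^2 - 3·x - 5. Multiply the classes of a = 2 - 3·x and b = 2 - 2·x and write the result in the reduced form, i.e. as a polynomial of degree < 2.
First multiply in Q[x] without reducing: a · b = 6·x^2 - 10·x + 4. Now divide by f(x) = x^2 - 3·x - 5, eliminating the leading term at each step:
  leading term 6·x^2: subtract (6)·f(x) = 6·x^2 - 18·x - 30, leaving 8·x + 34
The degree is now < 2, so this is the remainder. Hence a · b ≡ 8·x + 34 in Q[x]/(f).

Final answer: a · b ≡ 8·x + 34 (mod f(x))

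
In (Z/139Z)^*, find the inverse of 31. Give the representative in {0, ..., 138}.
31^(−1) ≡ 9 (mod 139)

Apply the extended Euclidean algorithm to (139, 31), tracking rows (r, s, t) with s·139 + t·31 = r. Each division r_prev = q·r_cur + r_new produces the new row as (previous row) − q·(current row):
  row A: (139, 1, 0)   [1·139 + 0·31 = 139]
  row B: (31, 0, 1)   [0·139 + 1·31 = 31]
  139 = 4·31 + 15   → row C = row A − 4·row B = (15, 1, −4)   [check: 1·139 − 4·31 = 15]
  31 = 2·15 + 1   → row D = row B − 2·row C = (1, −2, 9)   [check: −2·139 + 9·31 = 1]
  15 = 15·1 + 0   → remainder 0, stop. gcd = 1 (last nonzero row D).
The gcd is 1, so 31 is invertible mod 139. The last nonzero row gives −2·139 + 9·31 = 1, so t = 9. So 31^(−1) ≡ 9 (mod 139). Verify: 31 · 9 = 279 ≡ 1 (mod 139). ✓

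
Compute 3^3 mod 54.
Use repeated squaring. Binary(3) = 11. Walk through the bits of the exponent 3 left-to-right: at each bit after the leading one, square the running value, then multiply by 3 if the bit is 1 (always reducing mod 54):
  bit 1 = 1 (leading): start with 3.
  bit 2 = 1: square 3^2 = 9; bit is 1, so multiply 9·3 = 27 (mod 54).
Final value: 3^3 ≡ 27 (mod 54).

Final answer: 27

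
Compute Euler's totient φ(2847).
φ is multiplicative, with φ(p^e) = p^e − p^(e−1). Factorise 2847 = 3 · 13 · 73. Then
  φ(2847) = (3 − 1) · (13 − 1) · (73 − 1) = 2 · 12 · 72 = 1728.

Final answer: φ(2847) = 1728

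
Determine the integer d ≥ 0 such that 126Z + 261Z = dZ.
(126, 261) = (9); d = 9

In the PID Z, (a, b) is generated by gcd(a, b). Compute gcd(261, 126) with the extended Euclidean algorithm, tracking rows (r, s, t) with s·261 + t·126 = r:
  row A: (261, 1, 0)   [1·261 + 0·126 = 261]
  row B: (126, 0, 1)   [0·261 + 1·126 = 126]
  261 = 2·126 + 9   → row C = row A − 2·row B = (9, 1, −2)   [check: 1·261 − 2·126 = 9]
  126 = 14·9 + 0   → remainder 0, stop. gcd = 9 (last nonzero row C).
So gcd(126, 261) = 9, with Bézout identity 1·261 − 2·126 = 9. Containment (⊇): the Bézout identity exhibits 9 as an element of (126, 261), giving (9) ⊆ (126, 261). Containment (⊆): since 9 | 126 and 9 | 261 (126 = 9·14, 261 = 9·29), every Z-linear combination of 126 and 261 is divisible by 9, so (126, 261) ⊆ (9). Therefore (126, 261) = (9), d = 9.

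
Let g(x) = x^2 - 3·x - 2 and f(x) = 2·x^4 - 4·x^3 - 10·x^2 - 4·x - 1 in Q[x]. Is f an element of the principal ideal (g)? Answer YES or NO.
In Q[x] the ideal (g) consists of all multiples of g, so f ∈ (g) iff g | f, i.e. iff the remainder of f on division by g is 0. Divide f by g (g is monic, so eliminate the leading term of the running remainder at each step):
  leading term 2·x^4: subtract (2·x^2)·g(x) = 2·x^4 - 6·x^3 - 4·x^2, leaving 2·x^3 - 6·x^2 - 4·x - 1
  leading term 2·x^3: subtract (2·x)·g(x) = 2·x^3 - 6·x^2 - 4·x, leaving -1
The remainder r(x) = -1 ≠ 0 (and deg r < deg g), so g ∤ f, i.e. f ∉ (g).

Final answer: NO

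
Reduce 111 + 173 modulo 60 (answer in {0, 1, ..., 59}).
44

Reduce the summands first: 111 ≡ 51, 173 ≡ 53 (mod 60), so 111 + 173 ≡ 51 + 53 (mod 60). 51 + 53 = 104; 104 = 1·60 + 44, so (111 + 173) mod 60 = 44.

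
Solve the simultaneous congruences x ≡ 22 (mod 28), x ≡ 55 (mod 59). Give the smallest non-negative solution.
The moduli 28, 59 are pairwise coprime, so by the CRT there is a unique solution mod 28·59 = 1652.
Solve by successive substitution. Start with x ≡ 22 (mod 28).
  Combine with x ≡ 55 (mod 59): write x = 22 + 28·t and require 22 + 28·t ≡ 55 (mod 59), i.e. 28·t ≡ 55 − 22 ≡ 33 (mod 59). Since 28^(−1) ≡ 19 (mod 59), t ≡ 19·33 ≡ 37 (mod 59). So x ≡ 22 + 28·37 = 1058 (mod 1652).
Unique solution in [0, 1652): x = 1058.

Final answer: x ≡ 1058 (mod 1652); the representative in [0, 1652) is 1058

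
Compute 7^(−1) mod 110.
7^(−1) ≡ 63 (mod 110)

Apply the extended Euclidean algorithm to (110, 7), tracking rows (r, s, t) with s·110 + t·7 = r. Each division r_prev = q·r_cur + r_new produces the new row as (previous row) − q·(current row):
  row A: (110, 1, 0)   [1·110 + 0·7 = 110]
  row B: (7, 0, 1)   [0·110 + 1·7 = 7]
  110 = 15·7 + 5   → row C = row A − 15·row B = (5, 1, −15)   [check: 1·110 − 15·7 = 5]
  7 = 1·5 + 2   → row D = row B − 1·row C = (2, −1, 16)   [check: −1·110 + 16·7 = 2]
  5 = 2·2 + 1   → row E = row C − 2·row D = (1, 3, −47)   [check: 3·110 − 47·7 = 1]
  2 = 2·1 + 0   → remainder 0, stop. gcd = 1 (last nonzero row E).
The gcd is 1, so 7 is invertible mod 110. The last nonzero row gives 3·110 − 47·7 = 1, so t = −47. So 7^(−1) ≡ −47 ≡ 63 (mod 110). Verify: 7 · 63 = 441 ≡ 1 (mod 110). ✓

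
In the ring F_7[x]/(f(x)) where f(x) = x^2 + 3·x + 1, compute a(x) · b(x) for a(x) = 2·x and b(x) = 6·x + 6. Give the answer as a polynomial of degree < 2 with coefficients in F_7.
Multiply as integer polynomials: a · b = 12·x^2 + 12·x. Reducing coefficients mod 7: a · b ≡ 5·x^2 + 5·x. Now divide by f(x) = x^2 + 3·x + 1 in F_7[x], eliminating the leading term at each step:
  leading term 5·x^2: subtract (5)·f(x) = 5·x^2 + x + 5, leaving 4·x + 2 (coefficients mod 7)
The degree is now < 2, so this is the remainder. Hence a · b ≡ 4·x + 2 in F_7[x]/(f).

Final answer: a · b ≡ 4·x + 2 (mod f(x))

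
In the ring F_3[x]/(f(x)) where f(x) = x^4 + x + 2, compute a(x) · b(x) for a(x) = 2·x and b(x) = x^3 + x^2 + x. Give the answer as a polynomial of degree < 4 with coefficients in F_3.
Multiply as integer polynomials: a · b = 2·x^4 + 2·x^3 + 2·x^2. Reducing coefficients mod 3: a · b ≡ 2·x^4 + 2·x^3 + 2·x^2. Now divide by f(x) = x^4 + x + 2 in F_3[x], eliminating the leading term at each step:
  leading term 2·x^4: subtract (2)·f(x) = 2·x^4 + 2·x + 1, leaving 2·x^3 + 2·x^2 + x + 2 (coefficients mod 3)
The degree is now < 4, so this is the remainder. Hence a · b ≡ 2·x^3 + 2·x^2 + x + 2 in F_3[x]/(f).

Final answer: a · b ≡ 2·x^3 + 2·x^2 + x + 2 (mod f(x))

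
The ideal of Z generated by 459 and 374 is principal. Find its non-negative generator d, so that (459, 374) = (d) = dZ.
(459, 374) = (17); d = 17

In the PID Z, (a, b) is generated by gcd(a, b). Compute gcd(459, 374) with the extended Euclidean algorithm, tracking rows (r, s, t) with s·459 + t·374 = r:
  row A: (459, 1, 0)   [1·459 + 0·374 = 459]
  row B: (374, 0, 1)   [0·459 + 1·374 = 374]
  459 = 1·374 + 85   → row C = row A − 1·row B = (85, 1, −1)   [check: 1·459 − 1·374 = 85]
  374 = 4·85 + 34   → row D = row B − 4·row C = (34, −4, 5)   [check: −4·459 + 5·374 = 34]
  85 = 2·34 + 17   → row E = row C − 2·row D = (17, 9, −11)   [check: 9·459 − 11·374 = 17]
  34 = 2·17 + 0   → remainder 0, stop. gcd = 17 (last nonzero row E).
So gcd(459, 374) = 17, with Bézout identity 9·459 − 11·374 = 17. Containment (⊇): the Bézout identity exhibits 17 as an element of (459, 374), giving (17) ⊆ (459, 374). Containment (⊆): since 17 | 459 and 17 | 374 (459 = 17·27, 374 = 17·22), every Z-linear combination of 459 and 374 is divisible by 17, so (459, 374) ⊆ (17). Therefore (459, 374) = (17), d = 17.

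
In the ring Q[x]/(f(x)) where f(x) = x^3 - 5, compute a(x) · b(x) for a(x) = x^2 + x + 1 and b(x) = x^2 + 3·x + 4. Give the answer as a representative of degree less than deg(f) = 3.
First multiply in Q[x] without reducing: a · b = x^4 + 4·x^3 + 8·x^2 + 7·x + 4. Now divide by f(x) = x^3 - 5, eliminating the leading term at each step:
  leading term x^4: subtract (x)·f(x) = x^4 - 5·x, leaving 4·x^3 + 8·x^2 + 12·x + 4
  leading term 4·x^3: subtract (4)·f(x) = 4·x^3 - 20, leaving 8·x^2 + 12·x + 24
The degree is now < 3, so this is the remainder. Hence a · b ≡ 8·x^2 + 12·x + 24 in Q[x]/(f).

Final answer: a · b ≡ 8·x^2 + 12·x + 24 (mod f(x))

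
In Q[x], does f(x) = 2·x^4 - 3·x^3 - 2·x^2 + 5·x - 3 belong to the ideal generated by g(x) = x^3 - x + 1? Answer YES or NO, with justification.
YES

In Q[x] the ideal (g) consists of all multiples of g, so f ∈ (g) iff g | f, i.e. iff the remainder of f on division by g is 0. Divide f by g (g is monic, so eliminate the leading term of the running remainder at each step):
  leading term 2·x^4: subtract (2·x)·g(x) = 2·x^4 - 2·x^2 + 2·x, leaving -3·x^3 + 3·x - 3
  leading term -3·x^3: subtract (-3)·g(x) = -3·x^3 + 3·x - 3, leaving 0
The remainder is 0, so f(x) = g(x) · h(x) with h(x) = 2·x - 3. Hence g | f, i.e. f ∈ (g).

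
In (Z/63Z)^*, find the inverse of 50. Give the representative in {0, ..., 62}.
50^(−1) ≡ 29 (mod 63)

Apply the extended Euclidean algorithm to (63, 50), tracking rows (r, s, t) with s·63 + t·50 = r. Each division r_prev = q·r_cur + r_new produces the new row as (previous row) − q·(current row):
  row A: (63, 1, 0)   [1·63 + 0·50 = 63]
  row B: (50, 0, 1)   [0·63 + 1·50 = 50]
  63 = 1·50 + 13   → row C = row A − 1·row B = (13, 1, −1)   [check: 1·63 − 1·50 = 13]
  50 = 3·13 + 11   → row D = row B − 3·row C = (11, −3, 4)   [check: −3·63 + 4·50 = 11]
  13 = 1·11 + 2   → row E = row C − 1·row D = (2, 4, −5)   [check: 4·63 − 5·50 = 2]
  11 = 5·2 + 1   → row F = row D − 5·row E = (1, −23, 29)   [check: −23·63 + 29·50 = 1]
  2 = 2·1 + 0   → remainder 0, stop. gcd = 1 (last nonzero row F).
The gcd is 1, so 50 is invertible mod 63. The last nonzero row gives −23·63 + 29·50 = 1, so t = 29. So 50^(−1) ≡ 29 (mod 63). Verify: 50 · 29 = 1450 ≡ 1 (mod 63). ✓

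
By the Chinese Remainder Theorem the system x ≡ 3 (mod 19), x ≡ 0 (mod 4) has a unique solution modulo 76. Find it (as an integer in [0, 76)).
x ≡ 60 (mod 76); the representative in [0, 76) is 60

The moduli 19, 4 are pairwise coprime, so by the CRT there is a unique solution mod 19·4 = 76.
Solve by successive substitution. Start with x ≡ 3 (mod 19).
  Combine with x ≡ 0 (mod 4): write x = 3 + 19·t and require 3 + 19·t ≡ 0 (mod 4), i.e. 19·t ≡ 0 − 3 ≡ 1 (mod 4). Since 19^(−1) ≡ 3 (mod 4) (19 ≡ 3 (mod 4)), t ≡ 3·1 ≡ 3 (mod 4). So x ≡ 3 + 19·3 = 60 (mod 76).
Unique solution in [0, 76): x = 60.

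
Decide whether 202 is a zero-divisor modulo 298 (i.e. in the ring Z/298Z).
YES

gcd(202, 298) = 2 > 1, so 202 is not a unit in Z/298Z. In Z/nZ every nonzero non-unit is a zero-divisor: explicitly, take b = 298/gcd = 149 ≠ 0 (mod 298); then 202·149 = 30098 = 101·298, i.e. 202·149 ≡ 0 (mod 298). So 202 is a zero-divisor.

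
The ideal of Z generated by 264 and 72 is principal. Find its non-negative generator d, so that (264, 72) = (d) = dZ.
(264, 72) = (24); d = 24

In the PID Z, (a, b) is generated by gcd(a, b). Compute gcd(264, 72) with the extended Euclidean algorithm, tracking rows (r, s, t) with s·264 + t·72 = r:
  row A: (264, 1, 0)   [1·264 + 0·72 = 264]
  row B: (72, 0, 1)   [0·264 + 1·72 = 72]
  264 = 3·72 + 48   → row C = row A − 3·row B = (48, 1, −3)   [check: 1·264 − 3·72 = 48]
  72 = 1·48 + 24   → row D = row B − 1·row C = (24, −1, 4)   [check: −1·264 + 4·72 = 24]
  48 = 2·24 + 0   → remainder 0, stop. gcd = 24 (last nonzero row D).
So gcd(264, 72) = 24, with Bézout identity −1·264 + 4·72 = 24. Containment (⊇): the Bézout identity exhibits 24 as an element of (264, 72), giving (24) ⊆ (264, 72). Containment (⊆): since 24 | 264 and 24 | 72 (264 = 24·11, 72 = 24·3), every Z-linear combination of 264 and 72 is divisible by 24, so (264, 72) ⊆ (24). Therefore (264, 72) = (24), d = 24.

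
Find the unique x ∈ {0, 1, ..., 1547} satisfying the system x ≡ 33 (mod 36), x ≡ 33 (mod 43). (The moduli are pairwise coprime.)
The moduli 36, 43 are pairwise coprime, so by the CRT there is a unique solution mod 36·43 = 1548.
Solve by successive substitution. Start with x ≡ 33 (mod 36).
  Combine with x ≡ 33 (mod 43): write x = 33 + 36·t and require 33 + 36·t ≡ 33 (mod 43), i.e. 36·t ≡ 33 − 33 ≡ 0 (mod 43). Since 36^(−1) ≡ 6 (mod 43), t ≡ 6·0 ≡ 0 (mod 43). So x ≡ 33 + 36·0 = 33 (mod 1548).
Unique solution in [0, 1548): x = 33.

Final answer: x ≡ 33 (mod 1548); the representative in [0, 1548) is 33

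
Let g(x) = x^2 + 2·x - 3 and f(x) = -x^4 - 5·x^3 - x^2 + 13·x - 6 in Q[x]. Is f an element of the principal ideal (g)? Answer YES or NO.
In Q[x] the ideal (g) consists of all multiples of g, so f ∈ (g) iff g | f, i.e. iff the remainder of f on division by g is 0. Divide f by g (g is monic, so eliminate the leading term of the running remainder at each step):
  leading term -x^4: subtract (-x^2)·g(x) = -x^4 - 2·x^3 + 3·x^2, leaving -3·x^3 - 4·x^2 + 13·x - 6
  leading term -3·x^3: subtract (-3·x)·g(x) = -3·x^3 - 6·x^2 + 9·x, leaving 2·x^2 + 4·x - 6
  leading term 2·x^2: subtract (2)·g(x) = 2·x^2 + 4·x - 6, leaving 0
The remainder is 0, so f(x) = g(x) · h(x) with h(x) = -x^2 - 3·x + 2. Hence g | f, i.e. f ∈ (g).

Final answer: YES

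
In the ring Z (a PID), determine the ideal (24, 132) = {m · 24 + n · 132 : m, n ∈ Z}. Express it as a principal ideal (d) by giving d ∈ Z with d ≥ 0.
(24, 132) = (12); d = 12

In the PID Z, (a, b) is generated by gcd(a, b). Compute gcd(132, 24) with the extended Euclidean algorithm, tracking rows (r, s, t) with s·132 + t·24 = r:
  row A: (132, 1, 0)   [1·132 + 0·24 = 132]
  row B: (24, 0, 1)   [0·132 + 1·24 = 24]
  132 = 5·24 + 12   → row C = row A − 5·row B = (12, 1, −5)   [check: 1·132 − 5·24 = 12]
  24 = 2·12 + 0   → remainder 0, stop. gcd = 12 (last nonzero row C).
So gcd(24, 132) = 12, with Bézout identity 1·132 − 5·24 = 12. Containment (⊇): the Bézout identity exhibits 12 as an element of (24, 132), giving (12) ⊆ (24, 132). Containment (⊆): since 12 | 24 and 12 | 132 (24 = 12·2, 132 = 12·11), every Z-linear combination of 24 and 132 is divisible by 12, so (24, 132) ⊆ (12). Therefore (24, 132) = (12), d = 12.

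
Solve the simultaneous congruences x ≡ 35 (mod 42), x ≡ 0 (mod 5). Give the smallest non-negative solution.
The moduli 42, 5 are pairwise coprime, so by the CRT there is a unique solution mod 42·5 = 210.
Solve by successive substitution. Start with x ≡ 35 (mod 42).
  Combine with x ≡ 0 (mod 5): write x = 35 + 42·t and require 35 + 42·t ≡ 0 (mod 5), i.e. 42·t ≡ 0 − 35 ≡ 0 (mod 5). Since 42^(−1) ≡ 3 (mod 5) (42 ≡ 2 (mod 5)), t ≡ 3·0 ≡ 0 (mod 5). So x ≡ 35 + 42·0 = 35 (mod 210).
Unique solution in [0, 210): x = 35.

Final answer: x ≡ 35 (mod 210); the representative in [0, 210) is 35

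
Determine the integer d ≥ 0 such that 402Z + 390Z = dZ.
In the PID Z, (a, b) is generated by gcd(a, b). Compute gcd(402, 390) with the extended Euclidean algorithm, tracking rows (r, s, t) with s·402 + t·390 = r:
  row A: (402, 1, 0)   [1·402 + 0·390 = 402]
  row B: (390, 0, 1)   [0·402 + 1·390 = 390]
  402 = 1·390 + 12   → row C = row A − 1·row B = (12, 1, −1)   [check: 1·402 − 1·390 = 12]
  390 = 32·12 + 6   → row D = row B − 32·row C = (6, −32, 33)   [check: −32·402 + 33·390 = 6]
  12 = 2·6 + 0   → remainder 0, stop. gcd = 6 (last nonzero row D).
So gcd(402, 390) = 6, with Bézout identity −32·402 + 33·390 = 6. Containment (⊇): the Bézout identity exhibits 6 as an element of (402, 390), giving (6) ⊆ (402, 390). Containment (⊆): since 6 | 402 and 6 | 390 (402 = 6·67, 390 = 6·65), every Z-linear combination of 402 and 390 is divisible by 6, so (402, 390) ⊆ (6). Therefore (402, 390) = (6), d = 6.

Final answer: (402, 390) = (6); d = 6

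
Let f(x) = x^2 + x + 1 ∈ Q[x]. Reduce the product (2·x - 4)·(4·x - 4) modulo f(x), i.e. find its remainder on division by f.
First multiply in Q[x] without reducing: a · b = 8·x^2 - 24·x + 16. Now divide by f(x) = x^2 + x + 1, eliminating the leading term at each step:
  leading term 8·x^2: subtract (8)·f(x) = 8·x^2 + 8·x + 8, leaving 8 - 32·x
The degree is now < 2, so this is the remainder. Hence a · b ≡ 8 - 32·x in Q[x]/(f).

Final answer: a · b ≡ 8 - 32·x (mod f(x))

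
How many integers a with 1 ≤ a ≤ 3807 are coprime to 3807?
The number of a ∈ {1, ..., 3807} with gcd(a, 3807) = 1 is by definition Euler's totient φ(3807). φ is multiplicative, with φ(p^e) = p^e − p^(e−1). Factorise 3807 = 3^4 · 47. Then
  φ(3807) = (3^4 − 3^3) · (47 − 1) = 54 · 46 = 2484.
So there are 2484 such integers.

Final answer: 2484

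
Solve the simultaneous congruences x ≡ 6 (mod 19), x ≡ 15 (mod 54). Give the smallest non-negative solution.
The moduli 19, 54 are pairwise coprime, so by the CRT there is a unique solution mod 19·54 = 1026.
Solve by successive substitution. Start with x ≡ 6 (mod 19).
  Combine with x ≡ 15 (mod 54): write x = 6 + 19·t and require 6 + 19·t ≡ 15 (mod 54), i.e. 19·t ≡ 15 − 6 ≡ 9 (mod 54). Since 19^(−1) ≡ 37 (mod 54), t ≡ 37·9 ≡ 9 (mod 54). So x ≡ 6 + 19·9 = 177 (mod 1026).
Unique solution in [0, 1026): x = 177.

Final answer: x ≡ 177 (mod 1026); the representative in [0, 1026) is 177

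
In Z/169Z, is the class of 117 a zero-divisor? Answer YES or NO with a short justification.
gcd(117, 169) = 13 > 1, so 117 is not a unit in Z/169Z. In Z/nZ every nonzero non-unit is a zero-divisor: explicitly, take b = 169/gcd = 13 ≠ 0 (mod 169); then 117·13 = 1521 = 9·169, i.e. 117·13 ≡ 0 (mod 169). So 117 is a zero-divisor.

Final answer: YES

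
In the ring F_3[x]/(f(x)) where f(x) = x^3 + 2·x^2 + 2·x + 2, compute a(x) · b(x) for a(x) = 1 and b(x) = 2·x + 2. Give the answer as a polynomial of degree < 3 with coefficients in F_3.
Multiply as integer polynomials: a · b = 2·x + 2. Reducing coefficients mod 3: a · b ≡ 2·x + 2. This already has degree < 3, so no reduction by f is needed. Hence a · b ≡ 2·x + 2 in F_3[x]/(f).

Final answer: a · b ≡ 2·x + 2 (mod f(x))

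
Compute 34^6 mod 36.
Use repeated squaring. Binary(6) = 110. Walk through the bits of the exponent 6 left-to-right: at each bit after the leading one, square the running value, then multiply by 34 if the bit is 1 (always reducing mod 36):
  bit 1 = 1 (leading): start with 34.
  bit 2 = 1: square 34^2 = 1156 ≡ 4; bit is 1, so multiply 4·34 = 136 ≡ 28 (mod 36).
  bit 3 = 0: square 28^2 = 784 ≡ 28 (mod 36).
Final value: 34^6 ≡ 28 (mod 36).

Final answer: 28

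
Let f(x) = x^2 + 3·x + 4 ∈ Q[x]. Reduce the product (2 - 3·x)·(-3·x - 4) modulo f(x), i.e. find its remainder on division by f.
a · b ≡ -21·x - 44 (mod f(x))

First multiply in Q[x] without reducing: a · b = 9·x^2 + 6·x - 8. Now divide by f(x) = x^2 + 3·x + 4, eliminating the leading term at each step:
  leading term 9·x^2: subtract (9)·f(x) = 9·x^2 + 27·x + 36, leaving -21·x - 44
The degree is now < 2, so this is the remainder. Hence a · b ≡ -21·x - 44 in Q[x]/(f).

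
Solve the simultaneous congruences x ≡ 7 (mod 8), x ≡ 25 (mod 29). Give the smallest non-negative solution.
x ≡ 199 (mod 232); the representative in [0, 232) is 199

The moduli 8, 29 are pairwise coprime, so by the CRT there is a unique solution mod 8·29 = 232.
Solve by successive substitution. Start with x ≡ 7 (mod 8).
  Combine with x ≡ 25 (mod 29): write x = 7 + 8·t and require 7 + 8·t ≡ 25 (mod 29), i.e. 8·t ≡ 25 − 7 ≡ 18 (mod 29). Since 8^(−1) ≡ 11 (mod 29), t ≡ 11·18 ≡ 24 (mod 29). So x ≡ 7 + 8·24 = 199 (mod 232).
Unique solution in [0, 232): x = 199.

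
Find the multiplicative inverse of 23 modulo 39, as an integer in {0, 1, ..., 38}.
Apply the extended Euclidean algorithm to (39, 23), tracking rows (r, s, t) with s·39 + t·23 = r. Each division r_prev = q·r_cur + r_new produces the new row as (previous row) − q·(current row):
  row A: (39, 1, 0)   [1·39 + 0·23 = 39]
  row B: (23, 0, 1)   [0·39 + 1·23 = 23]
  39 = 1·23 + 16   → row C = row A − 1·row B = (16, 1, −1)   [check: 1·39 − 1·23 = 16]
  23 = 1·16 + 7   → row D = row B − 1·row C = (7, −1, 2)   [check: −1·39 + 2·23 = 7]
  16 = 2·7 + 2   → row E = row C − 2·row D = (2, 3, −5)   [check: 3·39 − 5·23 = 2]
  7 = 3·2 + 1   → row F = row D − 3·row E = (1, −10, 17)   [check: −10·39 + 17·23 = 1]
  2 = 2·1 + 0   → remainder 0, stop. gcd = 1 (last nonzero row F).
The gcd is 1, so 23 is invertible mod 39. The last nonzero row gives −10·39 + 17·23 = 1, so t = 17. So 23^(−1) ≡ 17 (mod 39). Verify: 23 · 17 = 391 ≡ 1 (mod 39). ✓

Final answer: 23^(−1) ≡ 17 (mod 39)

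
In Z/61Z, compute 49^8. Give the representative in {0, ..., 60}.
Use repeated squaring. Binary(8) = 1000. Walk through the bits of the exponent 8 left-to-right: at each bit after the leading one, square the running value, then multiply by 49 if the bit is 1 (always reducing mod 61):
  bit 1 = 1 (leading): start with 49.
  bit 2 = 0: square 49^2 = 2401 ≡ 22 (mod 61).
  bit 3 = 0: square 22^2 = 484 ≡ 57 (mod 61).
  bit 4 = 0: square 57^2 = 3249 ≡ 16 (mod 61).
Final value: 49^8 ≡ 16 (mod 61).

Final answer: 16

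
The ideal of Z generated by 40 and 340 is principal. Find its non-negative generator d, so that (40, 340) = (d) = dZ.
In the PID Z, (a, b) is generated by gcd(a, b). Compute gcd(340, 40) with the extended Euclidean algorithm, tracking rows (r, s, t) with s·340 + t·40 = r:
  row A: (340, 1, 0)   [1·340 + 0·40 = 340]
  row B: (40, 0, 1)   [0·340 + 1·40 = 40]
  340 = 8·40 + 20   → row C = row A − 8·row B = (20, 1, −8)   [check: 1·340 − 8·40 = 20]
  40 = 2·20 + 0   → remainder 0, stop. gcd = 20 (last nonzero row C).
So gcd(40, 340) = 20, with Bézout identity 1·340 − 8·40 = 20. Containment (⊇): the Bézout identity exhibits 20 as an element of (40, 340), giving (20) ⊆ (40, 340). Containment (⊆): since 20 | 40 and 20 | 340 (40 = 20·2, 340 = 20·17), every Z-linear combination of 40 and 340 is divisible by 20, so (40, 340) ⊆ (20). Therefore (40, 340) = (20), d = 20.

Final answer: (40, 340) = (20); d = 20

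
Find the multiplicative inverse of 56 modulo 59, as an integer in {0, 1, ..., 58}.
56^(−1) ≡ 39 (mod 59)

Apply the extended Euclidean algorithm to (59, 56), tracking rows (r, s, t) with s·59 + t·56 = r. Each division r_prev = q·r_cur + r_new produces the new row as (previous row) − q·(current row):
  row A: (59, 1, 0)   [1·59 + 0·56 = 59]
  row B: (56, 0, 1)   [0·59 + 1·56 = 56]
  59 = 1·56 + 3   → row C = row A − 1·row B = (3, 1, −1)   [check: 1·59 − 1·56 = 3]
  56 = 18·3 + 2   → row D = row B − 18·row C = (2, −18, 19)   [check: −18·59 + 19·56 = 2]
  3 = 1·2 + 1   → row E = row C − 1·row D = (1, 19, −20)   [check: 19·59 − 20·56 = 1]
  2 = 2·1 + 0   → remainder 0, stop. gcd = 1 (last nonzero row E).
The gcd is 1, so 56 is invertible mod 59. The last nonzero row gives 19·59 − 20·56 = 1, so t = −20. So 56^(−1) ≡ −20 ≡ 39 (mod 59). Verify: 56 · 39 = 2184 ≡ 1 (mod 59). ✓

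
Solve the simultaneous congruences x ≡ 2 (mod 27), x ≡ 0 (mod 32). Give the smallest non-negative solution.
The moduli 27, 32 are pairwise coprime, so by the CRT there is a unique solution mod 27·32 = 864.
Solve by successive substitution. Start with x ≡ 2 (mod 27).
  Combine with x ≡ 0 (mod 32): write x = 2 + 27·t and require 2 + 27·t ≡ 0 (mod 32), i.e. 27·t ≡ 0 − 2 ≡ 30 (mod 32). Since 27^(−1) ≡ 19 (mod 32), t ≡ 19·30 ≡ 26 (mod 32). So x ≡ 2 + 27·26 = 704 (mod 864).
Unique solution in [0, 864): x = 704.

Final answer: x ≡ 704 (mod 864); the representative in [0, 864) is 704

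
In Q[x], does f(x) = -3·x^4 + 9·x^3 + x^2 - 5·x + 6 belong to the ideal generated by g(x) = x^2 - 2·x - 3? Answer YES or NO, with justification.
YES

In Q[x] the ideal (g) consists of all multiples of g, so f ∈ (g) iff g | f, i.e. iff the remainder of f on division by g is 0. Divide f by g (g is monic, so eliminate the leading term of the running remainder at each step):
  leading term -3·x^4: subtract (-3·x^2)·g(x) = -3·x^4 + 6·x^3 + 9·x^2, leaving 3·x^3 - 8·x^2 - 5·x + 6
  leading term 3·x^3: subtract (3·x)·g(x) = 3·x^3 - 6·x^2 - 9·x, leaving -2·x^2 + 4·x + 6
  leading term -2·x^2: subtract (-2)·g(x) = -2·x^2 + 4·x + 6, leaving 0
The remainder is 0, so f(x) = g(x) · h(x) with h(x) = -3·x^2 + 3·x - 2. Hence g | f, i.e. f ∈ (g).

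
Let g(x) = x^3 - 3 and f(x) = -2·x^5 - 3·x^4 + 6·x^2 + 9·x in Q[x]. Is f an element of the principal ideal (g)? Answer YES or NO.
YES

In Q[x] the ideal (g) consists of all multiples of g, so f ∈ (g) iff g | f, i.e. iff the remainder of f on division by g is 0. Divide f by g (g is monic, so eliminate the leading term of the running remainder at each step):
  leading term -2·x^5: subtract (-2·x^2)·g(x) = -2·x^5 + 6·x^2, leaving -3·x^4 + 9·x
  leading term -3·x^4: subtract (-3·x)·g(x) = -3·x^4 + 9·x, leaving 0
The remainder is 0, so f(x) = g(x) · h(x) with h(x) = -2·x^2 - 3·x. Hence g | f, i.e. f ∈ (g).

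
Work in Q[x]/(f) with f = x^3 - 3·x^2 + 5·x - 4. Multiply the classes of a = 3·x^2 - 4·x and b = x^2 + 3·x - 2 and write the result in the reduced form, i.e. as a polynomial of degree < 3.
First multiply in Q[x] without reducing: a · b = 3·x^4 + 5·x^3 - 18·x^2 + 8·x. Now divide by f(x) = x^3 - 3·x^2 + 5·x - 4, eliminating the leading term at each step:
  leading term 3·x^4: subtract (3·x)·f(x) = 3·x^4 - 9·x^3 + 15·x^2 - 12·x, leaving 14·x^3 - 33·x^2 + 20·x
  leading term 14·x^3: subtract (14)·f(x) = 14·x^3 - 42·x^2 + 70·x - 56, leaving 9·x^2 - 50·x + 56
The degree is now < 3, so this is the remainder. Hence a · b ≡ 9·x^2 - 50·x + 56 in Q[x]/(f).

Final answer: a · b ≡ 9·x^2 - 50·x + 56 (mod f(x))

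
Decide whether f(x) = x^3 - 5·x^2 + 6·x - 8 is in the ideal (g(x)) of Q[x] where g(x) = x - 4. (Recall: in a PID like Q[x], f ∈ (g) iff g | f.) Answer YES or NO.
In Q[x] the ideal (g) consists of all multiples of g, so f ∈ (g) iff g | f, i.e. iff the remainder of f on division by g is 0. Divide f by g (g is monic, so eliminate the leading term of the running remainder at each step):
  leading term x^3: subtract (x^2)·g(x) = x^3 - 4·x^2, leaving -x^2 + 6·x - 8
  leading term -x^2: subtract (-x)·g(x) = -x^2 + 4·x, leaving 2·x - 8
  leading term 2·x: subtract (2)·g(x) = 2·x - 8, leaving 0
The remainder is 0, so f(x) = g(x) · h(x) with h(x) = x^2 - x + 2. Hence g | f, i.e. f ∈ (g).

Final answer: YES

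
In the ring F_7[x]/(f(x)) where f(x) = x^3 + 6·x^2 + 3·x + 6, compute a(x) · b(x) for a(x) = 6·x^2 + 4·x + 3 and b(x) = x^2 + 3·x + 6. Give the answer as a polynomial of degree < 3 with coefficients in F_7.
Multiply as integer polynomials: a · b = 6·x^4 + 22·x^3 + 51·x^2 + 33·x + 18. Reducing coefficients mod 7: a · b ≡ 6·x^4 + x^3 + 2·x^2 + 5·x + 4. Now divide by f(x) = x^3 + 6·x^2 + 3·x + 6 in F_7[x], eliminating the leading term at each step:
  leading term 6·x^4: subtract (6·x)·f(x) = 6·x^4 + x^3 + 4·x^2 + x, leaving 5·x^2 + 4·x + 4 (coefficients mod 7)
The degree is now < 3, so this is the remainder. Hence a · b ≡ 5·x^2 + 4·x + 4 in F_7[x]/(f).

Final answer: a · b ≡ 5·x^2 + 4·x + 4 (mod f(x))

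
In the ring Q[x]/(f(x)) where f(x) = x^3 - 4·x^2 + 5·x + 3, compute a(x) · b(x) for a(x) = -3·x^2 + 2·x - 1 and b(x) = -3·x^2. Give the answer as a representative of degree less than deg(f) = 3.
a · b ≡ 78·x^2 - 177·x - 90 (mod f(x))

First multiply in Q[x] without reducing: a · b = 9·x^4 - 6·x^3 + 3·x^2. Now divide by f(x) = x^3 - 4·x^2 + 5·x + 3, eliminating the leading term at each step:
  leading term 9·x^4: subtract (9·x)·f(x) = 9·x^4 - 36·x^3 + 45·x^2 + 27·x, leaving 30·x^3 - 42·x^2 - 27·x
  leading term 30·x^3: subtract (30)·f(x) = 30·x^3 - 120·x^2 + 150·x + 90, leaving 78·x^2 - 177·x - 90
The degree is now < 3, so this is the remainder. Hence a · b ≡ 78·x^2 - 177·x - 90 in Q[x]/(f).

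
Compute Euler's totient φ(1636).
φ is multiplicative, with φ(p^e) = p^e − p^(e−1). Factorise 1636 = 2^2 · 409. Then
  φ(1636) = (2^2 − 2^1) · (409 − 1) = 2 · 408 = 816.

Final answer: φ(1636) = 816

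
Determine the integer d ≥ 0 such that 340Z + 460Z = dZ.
In the PID Z, (a, b) is generated by gcd(a, b). Compute gcd(460, 340) with the extended Euclidean algorithm, tracking rows (r, s, t) with s·460 + t·340 = r:
  row A: (460, 1, 0)   [1·460 + 0·340 = 460]
  row B: (340, 0, 1)   [0·460 + 1·340 = 340]
  460 = 1·340 + 120   → row C = row A − 1·row B = (120, 1, −1)   [check: 1·460 − 1·340 = 120]
  340 = 2·120 + 100   → row D = row B − 2·row C = (100, −2, 3)   [check: −2·460 + 3·340 = 100]
  120 = 1·100 + 20   → row E = row C − 1·row D = (20, 3, −4)   [check: 3·460 − 4·340 = 20]
  100 = 5·20 + 0   → remainder 0, stop. gcd = 20 (last nonzero row E).
So gcd(340, 460) = 20, with Bézout identity 3·460 − 4·340 = 20. Containment (⊇): the Bézout identity exhibits 20 as an element of (340, 460), giving (20) ⊆ (340, 460). Containment (⊆): since 20 | 340 and 20 | 460 (340 = 20·17, 460 = 20·23), every Z-linear combination of 340 and 460 is divisible by 20, so (340, 460) ⊆ (20). Therefore (340, 460) = (20), d = 20.

Final answer: (340, 460) = (20); d = 20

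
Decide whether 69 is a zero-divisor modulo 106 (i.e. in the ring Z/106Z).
gcd(69, 106) = 1, so 69 is a unit in Z/106Z (it has a multiplicative inverse). A unit cannot be a zero-divisor: if 69·b ≡ 0 then multiplying both sides by 69^(−1) gives b ≡ 0. So 69 is not a zero-divisor.

Final answer: NO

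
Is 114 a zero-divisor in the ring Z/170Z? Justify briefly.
YES

gcd(114, 170) = 2 > 1, so 114 is not a unit in Z/170Z. In Z/nZ every nonzero non-unit is a zero-divisor: explicitly, take b = 170/gcd = 85 ≠ 0 (mod 170); then 114·85 = 9690 = 57·170, i.e. 114·85 ≡ 0 (mod 170). So 114 is a zero-divisor.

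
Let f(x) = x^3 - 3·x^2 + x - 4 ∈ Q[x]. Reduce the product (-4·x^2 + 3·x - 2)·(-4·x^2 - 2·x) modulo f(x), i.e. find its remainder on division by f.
a · b ≡ 118·x^2 + 24·x + 176 (mod f(x))

First multiply in Q[x] without reducing: a · b = 16·x^4 - 4·x^3 + 2·x^2 + 4·x. Now divide by f(x) = x^3 - 3·x^2 + x - 4, eliminating the leading term at each step:
  leading term 16·x^4: subtract (16·x)·f(x) = 16·x^4 - 48·x^3 + 16·x^2 - 64·x, leaving 44·x^3 - 14·x^2 + 68·x
  leading term 44·x^3: subtract (44)·f(x) = 44·x^3 - 132·x^2 + 44·x - 176, leaving 118·x^2 + 24·x + 176
The degree is now < 3, so this is the remainder. Hence a · b ≡ 118·x^2 + 24·x + 176 in Q[x]/(f).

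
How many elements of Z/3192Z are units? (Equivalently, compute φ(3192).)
Z/3192Z has φ(3192) = 864 units

An element a ∈ Z/3192Z is a unit iff gcd(a, 3192) = 1, so the number of units is φ(3192). φ is multiplicative, with φ(p^e) = p^e − p^(e−1). Factorise 3192 = 2^3 · 3 · 7 · 19. Then
  φ(3192) = (2^3 − 2^2) · (3 − 1) · (7 − 1) · (19 − 1) = 4 · 2 · 6 · 18 = 864.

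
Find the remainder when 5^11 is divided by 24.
Use repeated squaring. Binary(11) = 1011. Walk through the bits of the exponent 11 left-to-right: at each bit after the leading one, square the running value, then multiply by 5 if the bit is 1 (always reducing mod 24):
  bit 1 = 1 (leading): start with 5.
  bit 2 = 0: square 5^2 = 25 ≡ 1 (mod 24).
  bit 3 = 1: square 1^2 = 1; bit is 1, so multiply 1·5 = 5 (mod 24).
  bit 4 = 1: square 5^2 = 25 ≡ 1; bit is 1, so multiply 1·5 = 5 (mod 24).
Final value: 5^11 ≡ 5 (mod 24).

Final answer: 5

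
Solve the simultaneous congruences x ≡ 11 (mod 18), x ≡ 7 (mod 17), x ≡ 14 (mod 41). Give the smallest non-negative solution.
x ≡ 9731 (mod 12546); the representative in [0, 12546) is 9731

The moduli 18, 17, 41 are pairwise coprime, so by the CRT there is a unique solution mod 18·17·41 = 12546.
Solve by successive substitution. Start with x ≡ 11 (mod 18).
  Combine with x ≡ 7 (mod 17): write x = 11 + 18·t and require 11 + 18·t ≡ 7 (mod 17), i.e. 18·t ≡ 7 − 11 ≡ 13 (mod 17). Since 18^(−1) ≡ 1 (mod 17) (18 ≡ 1 (mod 17)), t ≡ 1·13 ≡ 13 (mod 17). So x ≡ 11 + 18·13 = 245 (mod 306).
  Combine with x ≡ 14 (mod 41): write x = 245 + 306·t and require 245 + 306·t ≡ 14 (mod 41), i.e. 306·t ≡ 14 − 245 ≡ 15 (mod 41). Since 306^(−1) ≡ 13 (mod 41) (306 ≡ 19 (mod 41)), t ≡ 13·15 ≡ 31 (mod 41). So x ≡ 245 + 306·31 = 9731 (mod 12546).
Unique solution in [0, 12546): x = 9731.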